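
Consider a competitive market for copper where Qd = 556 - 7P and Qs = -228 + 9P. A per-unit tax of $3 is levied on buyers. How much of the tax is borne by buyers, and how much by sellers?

Buyers bear $1.6875, sellers bear $1.3125

Pre-tax equilibrium: P* = 49, Q* = 213.
Tax on buyers shifts demand to Qd = 556 − 7(P + 3) = 535 - 7P.
535 - 7P = -228 + 9P gives seller price Ps = 47.6875; buyers pay Pb = 47.6875 + 3 = 50.6875.
New quantity: Q = 556 − 7(50.6875) = 201.1875.
Buyer burden = 50.6875 − 49 = 1.6875; seller burden = 49 − 47.6875 = 1.3125.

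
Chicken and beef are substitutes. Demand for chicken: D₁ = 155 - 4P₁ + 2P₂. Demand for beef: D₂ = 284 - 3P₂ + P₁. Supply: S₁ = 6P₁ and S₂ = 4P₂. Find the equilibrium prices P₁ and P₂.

Market 1: 155 - 4P₁ + 2P₂ = 6P₁ → 10P₁ - 2P₂ = 155.
Market 2: 7P₂ - P₁ = 284.
Eliminating P₂: 7×(1) + 2×(2) gives 68P₁ = 1653, so P₁ = 1653/68.
Back-substitute into (2): P₂ = (284 + 1×1653/68) / 7 = 2995/68.

P₁ = 1653/68, P₂ = 2995/68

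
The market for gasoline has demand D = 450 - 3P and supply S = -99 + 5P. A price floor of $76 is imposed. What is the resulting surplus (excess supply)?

Surplus = 59

Equilibrium price would be P* = 68.625, so the floor at 76 binds.
At P = 76: D = 222, S = 281.
Surplus = 281 − 222 = 59.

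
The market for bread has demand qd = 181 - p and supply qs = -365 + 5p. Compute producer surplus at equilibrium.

Producer surplus = 810

Equilibrium: 181 - p = -365 + 5p gives p* = 91, q* = 90.
Supply starts at p = 73 (where qs = 0).
PS = ½(91 − 73)(90) = 810.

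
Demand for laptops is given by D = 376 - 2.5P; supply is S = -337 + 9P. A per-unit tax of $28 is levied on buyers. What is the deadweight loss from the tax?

Deadweight loss = 17640/23

Pre-tax equilibrium: P* = 62, Q* = 221.
Tax on buyers shifts demand to D = 376 − 2.5(P + 28) = 306 - 2.5P.
306 - 2.5P = -337 + 9P gives seller price Ps = 1286/23; buyers pay Pb = 1286/23 + 28 = 1930/23.
New quantity: Q = 376 − 2.5(1930/23) = 3823/23.
DWL = ½ × 28 × (221 − 3823/23) = 17640/23.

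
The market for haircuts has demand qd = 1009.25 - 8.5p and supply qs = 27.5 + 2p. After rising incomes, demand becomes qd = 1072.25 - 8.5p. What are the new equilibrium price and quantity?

Original equilibrium: p* = 93.5, q* = 214.5.
New equilibrium: 1072.25 - 8.5p = 27.5 + 2p, so 1044.75 = 10.5p and p' = 99.5; q' = 1072.25 − 8.5(99.5) = 226.5.

p' = 99.5, q' = 226.5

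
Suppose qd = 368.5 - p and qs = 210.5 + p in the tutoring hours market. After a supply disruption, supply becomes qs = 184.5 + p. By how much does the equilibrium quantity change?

Original equilibrium: p* = 79, q* = 289.5.
New equilibrium: 368.5 - p = 184.5 + p, so 184 = 2p and p' = 92; q' = 368.5 − 1(92) = 276.5.
Change in quantity: 276.5 − 289.5 = -13.

Δq = -13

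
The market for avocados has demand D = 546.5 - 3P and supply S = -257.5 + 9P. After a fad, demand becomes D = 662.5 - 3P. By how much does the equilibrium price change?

ΔP = 29/3

Original equilibrium: P* = 67, Q* = 345.5.
New equilibrium: 662.5 - 3P = -257.5 + 9P, so 920 = 12P and P' = 230/3; Q' = 662.5 − 3(230/3) = 432.5.
Change in price: 230/3 − 67 = 29/3.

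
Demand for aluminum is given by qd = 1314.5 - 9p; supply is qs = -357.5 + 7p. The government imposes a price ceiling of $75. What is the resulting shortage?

Equilibrium price would be p* = 104.5, so the ceiling at 75 binds.
At p = 75: qd = 1314.5 − 9(75) = 639.5, qs = -357.5 + 7(75) = 167.5.
Shortage = 639.5 − 167.5 = 472.

Shortage = 472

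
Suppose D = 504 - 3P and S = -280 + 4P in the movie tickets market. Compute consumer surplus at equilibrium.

Equilibrium: 504 - 3P = -280 + 4P gives P* = 112, Q* = 168.
Demand choke price (D = 0): P = 168.
CS = ½(168 − 112)(168) = 4704.

Consumer surplus = 4704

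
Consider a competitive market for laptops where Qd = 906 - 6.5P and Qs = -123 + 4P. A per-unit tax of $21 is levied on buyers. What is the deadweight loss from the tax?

Pre-tax equilibrium: P* = 98, Q* = 269.
Tax on buyers shifts demand to Qd = 906 − 6.5(P + 21) = 769.5 - 6.5P.
769.5 - 6.5P = -123 + 4P gives seller price Ps = 85; buyers pay Pb = 85 + 21 = 106.
New quantity: Q = 906 − 6.5(106) = 217.
DWL = ½ × 21 × (269 − 217) = 546.

Deadweight loss = 546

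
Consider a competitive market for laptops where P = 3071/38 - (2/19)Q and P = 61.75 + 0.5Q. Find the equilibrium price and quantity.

P* = 77.5, Q* = 31.5

Set the two price expressions equal: 3071/38 - (2/19)Q = 61.75 + 0.5Q.
1449/76 = (23/38)Q, so Q* = 31.5.
P* = 3071/38 − (2/19)(31.5) = 77.5.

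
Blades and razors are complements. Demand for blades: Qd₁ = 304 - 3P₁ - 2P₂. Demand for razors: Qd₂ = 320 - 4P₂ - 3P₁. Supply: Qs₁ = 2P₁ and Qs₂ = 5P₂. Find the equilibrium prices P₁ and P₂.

P₁ = 2096/39, P₂ = 688/39

Market 1: 304 - 3P₁ - 2P₂ = 2P₁ → 5P₁ + 2P₂ = 304.
Market 2: 9P₂ + 3P₁ = 320.
Eliminating P₂: 9×(1) − 2×(2) gives 39P₁ = 2096, so P₁ = 2096/39.
Back-substitute into (2): P₂ = (320 − 3×2096/39) / 9 = 688/39.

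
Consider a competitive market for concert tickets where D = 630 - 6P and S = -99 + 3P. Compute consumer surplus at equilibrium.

Equilibrium: 630 - 6P = -99 + 3P gives P* = 81, Q* = 144.
Demand choke price (D = 0): P = 105.
CS = ½(105 − 81)(144) = 1728.

Consumer surplus = 1728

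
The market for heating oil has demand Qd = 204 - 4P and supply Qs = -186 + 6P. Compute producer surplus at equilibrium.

Producer surplus = 192

Equilibrium: 204 - 4P = -186 + 6P gives P* = 39, Q* = 48.
Supply starts at P = 31 (where Qs = 0).
PS = ½(39 − 31)(48) = 192.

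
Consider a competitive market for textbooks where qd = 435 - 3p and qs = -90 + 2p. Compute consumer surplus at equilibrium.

Consumer surplus = 2400

Equilibrium: 435 - 3p = -90 + 2p gives p* = 105, q* = 120.
Demand choke price (qd = 0): p = 145.
CS = ½(145 − 105)(120) = 2400.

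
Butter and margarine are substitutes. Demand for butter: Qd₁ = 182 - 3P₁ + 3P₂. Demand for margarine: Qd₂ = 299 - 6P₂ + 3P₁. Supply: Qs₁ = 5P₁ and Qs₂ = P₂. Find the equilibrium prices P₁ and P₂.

P₁ = 2171/47, P₂ = 2938/47

Market 1: 182 - 3P₁ + 3P₂ = 5P₁ → 8P₁ - 3P₂ = 182.
Market 2: 7P₂ - 3P₁ = 299.
Eliminating P₂: 7×(1) + 3×(2) gives 47P₁ = 2171, so P₁ = 2171/47.
Back-substitute into (2): P₂ = (299 + 3×2171/47) / 7 = 2938/47.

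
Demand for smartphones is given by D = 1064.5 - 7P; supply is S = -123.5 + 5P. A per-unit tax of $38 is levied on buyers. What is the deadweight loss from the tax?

Pre-tax equilibrium: P* = 99, Q* = 371.5.
Tax on buyers shifts demand to D = 1064.5 − 7(P + 38) = 798.5 - 7P.
798.5 - 7P = -123.5 + 5P gives seller price Ps = 461/6; buyers pay Pb = 461/6 + 38 = 689/6.
New quantity: Q = 1064.5 − 7(689/6) = 782/3.
DWL = ½ × 38 × (371.5 − 782/3) = 12635/6.

Deadweight loss = 12635/6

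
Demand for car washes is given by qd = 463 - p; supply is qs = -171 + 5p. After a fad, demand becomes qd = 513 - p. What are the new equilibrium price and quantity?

Original equilibrium: p* = 317/3, q* = 1072/3.
New equilibrium: 513 - p = -171 + 5p, so 684 = 6p and p' = 114; q' = 513 − 1(114) = 399.

p' = 114, q' = 399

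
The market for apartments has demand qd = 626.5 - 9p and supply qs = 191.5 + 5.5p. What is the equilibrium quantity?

q* = 356.5

Set qd = qs: 626.5 - 9p = 191.5 + 5.5p.
435 = 14.5p, so p* = 30.
q* = 626.5 − 9(30) = 356.5.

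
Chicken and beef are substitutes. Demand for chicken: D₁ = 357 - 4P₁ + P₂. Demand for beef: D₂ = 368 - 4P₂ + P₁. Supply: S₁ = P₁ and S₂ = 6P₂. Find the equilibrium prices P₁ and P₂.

Market 1: 357 - 4P₁ + P₂ = P₁ → 5P₁ - P₂ = 357.
Market 2: 10P₂ - P₁ = 368.
Eliminating P₂: 10×(1) + 1×(2) gives 49P₁ = 3938, so P₁ = 3938/49.
Back-substitute into (2): P₂ = (368 + 1×3938/49) / 10 = 2197/49.

P₁ = 3938/49, P₂ = 2197/49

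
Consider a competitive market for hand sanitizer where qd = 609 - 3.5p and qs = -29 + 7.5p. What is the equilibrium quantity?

q* = 406

Set qd = qs: 609 - 3.5p = -29 + 7.5p.
638 = 11p, so p* = 58.
q* = 609 − 3.5(58) = 406.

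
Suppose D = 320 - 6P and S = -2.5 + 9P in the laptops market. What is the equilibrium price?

Set D = S: 320 - 6P = -2.5 + 9P.
322.5 = 15P, so P* = 21.5.
Q* = 320 − 6(21.5) = 191.

P* = 21.5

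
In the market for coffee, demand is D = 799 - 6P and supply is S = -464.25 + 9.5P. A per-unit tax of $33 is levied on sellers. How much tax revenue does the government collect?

Tax revenue = 192984/31

Pre-tax equilibrium: P* = 81.5, Q* = 310.
Tax on sellers shifts supply to S = -464.25 + 9.5(P − 33) = -777.75 + 9.5P.
799 - 6P = -777.75 + 9.5P gives buyer price Pb = 6307/62; sellers receive Ps = 6307/62 − 33 = 4261/62.
New quantity: Q = 799 − 6(6307/62) = 5848/31.
Revenue = 33 × 5848/31 = 192984/31.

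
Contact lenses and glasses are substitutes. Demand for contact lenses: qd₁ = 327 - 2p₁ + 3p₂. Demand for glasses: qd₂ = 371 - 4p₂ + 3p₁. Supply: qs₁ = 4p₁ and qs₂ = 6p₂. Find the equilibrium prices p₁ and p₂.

Market 1: 327 - 2p₁ + 3p₂ = 4p₁ → 6p₁ - 3p₂ = 327.
Market 2: 10p₂ - 3p₁ = 371.
Eliminating p₂: 10×(1) + 3×(2) gives 51p₁ = 4383, so p₁ = 1461/17.
Back-substitute into (2): p₂ = (371 + 3×1461/17) / 10 = 1069/17.

p₁ = 1461/17, p₂ = 1069/17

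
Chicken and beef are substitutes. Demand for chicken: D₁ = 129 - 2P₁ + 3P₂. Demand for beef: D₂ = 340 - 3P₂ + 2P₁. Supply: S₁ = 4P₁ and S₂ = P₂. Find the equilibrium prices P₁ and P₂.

P₁ = 256/3, P₂ = 383/3

Market 1: 129 - 2P₁ + 3P₂ = 4P₁ → 6P₁ - 3P₂ = 129.
Market 2: 4P₂ - 2P₁ = 340.
Eliminating P₂: 4×(1) + 3×(2) gives 18P₁ = 1536, so P₁ = 256/3.
Back-substitute into (2): P₂ = (340 + 2×256/3) / 4 = 383/3.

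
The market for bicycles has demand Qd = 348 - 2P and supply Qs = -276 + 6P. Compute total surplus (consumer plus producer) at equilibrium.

Equilibrium: 348 - 2P = -276 + 6P gives P* = 78, Q* = 192.
Demand choke price: P = 174; supply starts at P = 46.
CS = ½(174 − 78)(192) = 9216; PS = ½(78 − 46)(192) = 3072.

Total surplus = 12288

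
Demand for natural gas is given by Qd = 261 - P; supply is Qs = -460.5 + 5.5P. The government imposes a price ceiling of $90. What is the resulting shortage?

Shortage = 136.5

Equilibrium price would be P* = 111, so the ceiling at 90 binds.
At P = 90: Qd = 261 − 1(90) = 171, Qs = -460.5 + 5.5(90) = 34.5.
Shortage = 171 − 34.5 = 136.5.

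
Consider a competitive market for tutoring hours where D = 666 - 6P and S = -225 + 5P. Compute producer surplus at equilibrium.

Producer surplus = 3240

Equilibrium: 666 - 6P = -225 + 5P gives P* = 81, Q* = 180.
Supply starts at P = 45 (where S = 0).
PS = ½(81 − 45)(180) = 3240.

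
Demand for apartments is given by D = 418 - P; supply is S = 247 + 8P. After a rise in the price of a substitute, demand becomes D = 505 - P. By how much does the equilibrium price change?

ΔP = 29/3

Original equilibrium: P* = 19, Q* = 399.
New equilibrium: 505 - P = 247 + 8P, so 258 = 9P and P' = 86/3; Q' = 505 − 1(86/3) = 1429/3.
Change in price: 86/3 − 19 = 29/3.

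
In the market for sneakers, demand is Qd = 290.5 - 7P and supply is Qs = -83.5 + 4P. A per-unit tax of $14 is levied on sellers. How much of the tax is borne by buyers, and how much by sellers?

Buyers bear 56/11, sellers bear 98/11

Pre-tax equilibrium: P* = 34, Q* = 52.5.
Tax on sellers shifts supply to Qs = -83.5 + 4(P − 14) = -139.5 + 4P.
290.5 - 7P = -139.5 + 4P gives buyer price Pb = 430/11; sellers receive Ps = 430/11 − 14 = 276/11.
New quantity: Q = 290.5 − 7(430/11) = 371/22.
Buyer burden = 430/11 − 34 = 56/11; seller burden = 34 − 276/11 = 98/11.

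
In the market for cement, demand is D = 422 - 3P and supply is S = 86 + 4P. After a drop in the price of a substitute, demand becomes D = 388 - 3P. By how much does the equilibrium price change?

Original equilibrium: P* = 48, Q* = 278.
New equilibrium: 388 - 3P = 86 + 4P, so 302 = 7P and P' = 302/7; Q' = 388 − 3(302/7) = 1810/7.
Change in price: 302/7 − 48 = -34/7.

ΔP = -34/7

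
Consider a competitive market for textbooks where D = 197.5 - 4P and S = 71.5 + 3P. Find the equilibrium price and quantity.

P* = 18, Q* = 125.5

Set D = S: 197.5 - 4P = 71.5 + 3P.
126 = 7P, so P* = 18.
Q* = 197.5 − 4(18) = 125.5.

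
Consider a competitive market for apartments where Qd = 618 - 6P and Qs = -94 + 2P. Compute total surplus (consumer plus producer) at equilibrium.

Equilibrium: 618 - 6P = -94 + 2P gives P* = 89, Q* = 84.
Demand choke price: P = 103; supply starts at P = 47.
CS = ½(103 − 89)(84) = 588; PS = ½(89 − 47)(84) = 1764.

Total surplus = 2352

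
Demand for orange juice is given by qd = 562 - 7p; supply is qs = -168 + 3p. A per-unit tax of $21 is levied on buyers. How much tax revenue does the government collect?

Tax revenue = 144.9

Pre-tax equilibrium: p* = 73, q* = 51.
Tax on buyers shifts demand to qd = 562 − 7(p + 21) = 415 - 7p.
415 - 7p = -168 + 3p gives seller price ps = 58.3; buyers pay pb = 58.3 + 21 = 79.3.
New quantity: q = 562 − 7(79.3) = 6.9.
Revenue = 21 × 6.9 = 144.9.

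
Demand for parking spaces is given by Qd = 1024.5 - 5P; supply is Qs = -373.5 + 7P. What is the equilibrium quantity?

Set Qd = Qs: 1024.5 - 5P = -373.5 + 7P.
1398 = 12P, so P* = 116.5.
Q* = 1024.5 − 5(116.5) = 442.

Q* = 442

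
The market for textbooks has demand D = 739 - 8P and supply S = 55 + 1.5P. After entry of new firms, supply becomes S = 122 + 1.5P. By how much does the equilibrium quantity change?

Original equilibrium: P* = 72, Q* = 163.
New equilibrium: 739 - 8P = 122 + 1.5P, so 617 = 9.5P and P' = 1234/19; Q' = 739 − 8(1234/19) = 4169/19.
Change in quantity: 4169/19 − 163 = 1072/19.

ΔQ = 1072/19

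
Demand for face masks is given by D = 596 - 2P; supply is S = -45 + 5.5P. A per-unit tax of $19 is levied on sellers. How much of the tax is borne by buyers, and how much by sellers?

Pre-tax equilibrium: P* = 1282/15, Q* = 6376/15.
Tax on sellers shifts supply to S = -45 + 5.5(P − 19) = -149.5 + 5.5P.
596 - 2P = -149.5 + 5.5P gives buyer price Pb = 99.4; sellers receive Ps = 99.4 − 19 = 80.4.
New quantity: Q = 596 − 2(99.4) = 397.2.
Buyer burden = 99.4 − 1282/15 = 209/15; seller burden = 1282/15 − 80.4 = 76/15.

Buyers bear 209/15, sellers bear 76/15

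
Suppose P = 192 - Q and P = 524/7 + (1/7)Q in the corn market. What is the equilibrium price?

Set the two price expressions equal: 192 - Q = 524/7 + (1/7)Q.
820/7 = (8/7)Q, so Q* = 102.5.
P* = 192 − (1)(102.5) = 89.5.

P* = 89.5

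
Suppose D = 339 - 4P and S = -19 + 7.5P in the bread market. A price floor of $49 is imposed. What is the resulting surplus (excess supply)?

Equilibrium price would be P* = 716/23, so the floor at 49 binds.
At P = 49: D = 143, S = 348.5.
Surplus = 348.5 − 143 = 205.5.

Surplus = 205.5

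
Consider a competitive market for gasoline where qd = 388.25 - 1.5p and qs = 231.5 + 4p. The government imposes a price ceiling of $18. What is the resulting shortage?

Shortage = 57.75

Equilibrium price would be p* = 28.5, so the ceiling at 18 binds.
At p = 18: qd = 388.25 − 1.5(18) = 361.25, qs = 231.5 + 4(18) = 303.5.
Shortage = 361.25 − 303.5 = 57.75.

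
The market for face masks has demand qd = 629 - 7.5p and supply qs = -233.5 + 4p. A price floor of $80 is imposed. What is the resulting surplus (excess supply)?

Equilibrium price would be p* = 75, so the floor at 80 binds.
At p = 80: qd = 29, qs = 86.5.
Surplus = 86.5 − 29 = 57.5.

Surplus = 57.5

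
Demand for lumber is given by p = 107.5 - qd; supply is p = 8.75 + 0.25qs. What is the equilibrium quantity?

q* = 79

Set the two price expressions equal: 107.5 - q = 8.75 + 0.25q.
98.75 = 1.25q, so q* = 79.
p* = 107.5 − (1)(79) = 28.5.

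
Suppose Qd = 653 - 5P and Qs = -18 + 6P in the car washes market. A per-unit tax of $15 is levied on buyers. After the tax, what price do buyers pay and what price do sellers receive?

Buyers pay 761/11, sellers receive 596/11

Pre-tax equilibrium: P* = 61, Q* = 348.
Tax on buyers shifts demand to Qd = 653 − 5(P + 15) = 578 - 5P.
578 - 5P = -18 + 6P gives seller price Ps = 596/11; buyers pay Pb = 596/11 + 15 = 761/11.
New quantity: Q = 653 − 5(761/11) = 3378/11.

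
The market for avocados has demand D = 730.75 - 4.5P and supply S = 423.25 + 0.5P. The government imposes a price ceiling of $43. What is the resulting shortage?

Shortage = 92.5

Equilibrium price would be P* = 61.5, so the ceiling at 43 binds.
At P = 43: D = 730.75 − 4.5(43) = 537.25, S = 423.25 + 0.5(43) = 444.75.
Shortage = 537.25 − 444.75 = 92.5.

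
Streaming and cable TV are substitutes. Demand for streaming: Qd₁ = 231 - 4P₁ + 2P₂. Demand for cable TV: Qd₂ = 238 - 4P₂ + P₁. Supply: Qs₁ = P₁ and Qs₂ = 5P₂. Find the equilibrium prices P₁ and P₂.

P₁ = 2555/43, P₂ = 1421/43

Market 1: 231 - 4P₁ + 2P₂ = P₁ → 5P₁ - 2P₂ = 231.
Market 2: 9P₂ - P₁ = 238.
Eliminating P₂: 9×(1) + 2×(2) gives 43P₁ = 2555, so P₁ = 2555/43.
Back-substitute into (2): P₂ = (238 + 1×2555/43) / 9 = 1421/43.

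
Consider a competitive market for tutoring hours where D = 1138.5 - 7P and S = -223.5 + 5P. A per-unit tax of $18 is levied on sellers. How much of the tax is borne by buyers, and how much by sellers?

Pre-tax equilibrium: P* = 113.5, Q* = 344.
Tax on sellers shifts supply to S = -223.5 + 5(P − 18) = -313.5 + 5P.
1138.5 - 7P = -313.5 + 5P gives buyer price Pb = 121; sellers receive Ps = 121 − 18 = 103.
New quantity: Q = 1138.5 − 7(121) = 291.5.
Buyer burden = 121 − 113.5 = 7.5; seller burden = 113.5 − 103 = 10.5.

Buyers bear $7.5, sellers bear $10.5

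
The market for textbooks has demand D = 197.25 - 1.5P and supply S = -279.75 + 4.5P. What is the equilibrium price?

Set D = S: 197.25 - 1.5P = -279.75 + 4.5P.
477 = 6P, so P* = 79.5.
Q* = 197.25 − 1.5(79.5) = 78.

P* = 79.5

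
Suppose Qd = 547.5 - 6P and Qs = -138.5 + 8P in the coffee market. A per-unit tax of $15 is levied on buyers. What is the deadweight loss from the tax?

Deadweight loss = 2700/7

Pre-tax equilibrium: P* = 49, Q* = 253.5.
Tax on buyers shifts demand to Qd = 547.5 − 6(P + 15) = 457.5 - 6P.
457.5 - 6P = -138.5 + 8P gives seller price Ps = 298/7; buyers pay Pb = 298/7 + 15 = 403/7.
New quantity: Q = 547.5 − 6(403/7) = 2829/14.
DWL = ½ × 15 × (253.5 − 2829/14) = 2700/7.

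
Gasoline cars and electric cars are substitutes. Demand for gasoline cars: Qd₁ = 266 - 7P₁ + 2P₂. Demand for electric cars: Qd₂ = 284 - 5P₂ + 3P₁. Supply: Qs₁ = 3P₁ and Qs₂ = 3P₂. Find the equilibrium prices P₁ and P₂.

Market 1: 266 - 7P₁ + 2P₂ = 3P₁ → 10P₁ - 2P₂ = 266.
Market 2: 8P₂ - 3P₁ = 284.
Eliminating P₂: 8×(1) + 2×(2) gives 74P₁ = 2696, so P₁ = 1348/37.
Back-substitute into (2): P₂ = (284 + 3×1348/37) / 8 = 1819/37.

P₁ = 1348/37, P₂ = 1819/37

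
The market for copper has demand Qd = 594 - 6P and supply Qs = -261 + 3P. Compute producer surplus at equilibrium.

Equilibrium: 594 - 6P = -261 + 3P gives P* = 95, Q* = 24.
Supply starts at P = 87 (where Qs = 0).
PS = ½(95 − 87)(24) = 96.

Producer surplus = 96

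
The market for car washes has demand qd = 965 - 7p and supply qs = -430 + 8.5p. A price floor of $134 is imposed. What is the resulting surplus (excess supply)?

Equilibrium price would be p* = 90, so the floor at 134 binds.
At p = 134: qd = 27, qs = 709.
Surplus = 709 − 27 = 682.

Surplus = 682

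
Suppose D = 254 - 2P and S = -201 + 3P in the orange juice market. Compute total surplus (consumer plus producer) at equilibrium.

Total surplus = 2160

Equilibrium: 254 - 2P = -201 + 3P gives P* = 91, Q* = 72.
Demand choke price: P = 127; supply starts at P = 67.
CS = ½(127 − 91)(72) = 1296; PS = ½(91 − 67)(72) = 864.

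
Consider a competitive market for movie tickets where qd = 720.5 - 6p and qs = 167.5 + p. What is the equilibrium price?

Set qd = qs: 720.5 - 6p = 167.5 + p.
553 = 7p, so p* = 79.
q* = 720.5 − 6(79) = 246.5.

p* = 79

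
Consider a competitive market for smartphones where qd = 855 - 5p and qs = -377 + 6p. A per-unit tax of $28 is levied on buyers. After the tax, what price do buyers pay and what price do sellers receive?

Pre-tax equilibrium: p* = 112, q* = 295.
Tax on buyers shifts demand to qd = 855 − 5(p + 28) = 715 - 5p.
715 - 5p = -377 + 6p gives seller price ps = 1092/11; buyers pay pb = 1092/11 + 28 = 1400/11.
New quantity: q = 855 − 5(1400/11) = 2405/11.

Buyers pay 1400/11, sellers receive 1092/11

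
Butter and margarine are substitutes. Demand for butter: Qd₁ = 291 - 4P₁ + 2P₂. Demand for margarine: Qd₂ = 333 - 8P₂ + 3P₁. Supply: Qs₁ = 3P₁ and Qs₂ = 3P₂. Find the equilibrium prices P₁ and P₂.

P₁ = 3867/71, P₂ = 3204/71

Market 1: 291 - 4P₁ + 2P₂ = 3P₁ → 7P₁ - 2P₂ = 291.
Market 2: 11P₂ - 3P₁ = 333.
Eliminating P₂: 11×(1) + 2×(2) gives 71P₁ = 3867, so P₁ = 3867/71.
Back-substitute into (2): P₂ = (333 + 3×3867/71) / 11 = 3204/71.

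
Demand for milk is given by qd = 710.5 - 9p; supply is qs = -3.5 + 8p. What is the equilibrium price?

Set qd = qs: 710.5 - 9p = -3.5 + 8p.
714 = 17p, so p* = 42.
q* = 710.5 − 9(42) = 332.5.

p* = 42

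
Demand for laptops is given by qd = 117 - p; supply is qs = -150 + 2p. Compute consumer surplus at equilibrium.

Equilibrium: 117 - p = -150 + 2p gives p* = 89, q* = 28.
Demand choke price (qd = 0): p = 117.
CS = ½(117 − 89)(28) = 392.

Consumer surplus = 392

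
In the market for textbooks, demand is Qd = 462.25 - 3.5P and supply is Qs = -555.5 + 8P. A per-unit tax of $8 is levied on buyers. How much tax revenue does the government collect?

Pre-tax equilibrium: P* = 88.5, Q* = 152.5.
Tax on buyers shifts demand to Qd = 462.25 − 3.5(P + 8) = 434.25 - 3.5P.
434.25 - 3.5P = -555.5 + 8P gives seller price Ps = 3959/46; buyers pay Pb = 3959/46 + 8 = 4327/46.
New quantity: Q = 462.25 − 3.5(4327/46) = 6119/46.
Revenue = 8 × 6119/46 = 24476/23.

Tax revenue = 24476/23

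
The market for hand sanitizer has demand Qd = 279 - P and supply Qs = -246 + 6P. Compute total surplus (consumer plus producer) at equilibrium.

Equilibrium: 279 - P = -246 + 6P gives P* = 75, Q* = 204.
Demand choke price: P = 279; supply starts at P = 41.
CS = ½(279 − 75)(204) = 20808; PS = ½(75 − 41)(204) = 3468.

Total surplus = 24276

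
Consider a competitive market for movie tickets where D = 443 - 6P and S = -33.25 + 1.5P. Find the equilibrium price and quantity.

P* = 63.5, Q* = 62

Set D = S: 443 - 6P = -33.25 + 1.5P.
476.25 = 7.5P, so P* = 63.5.
Q* = 443 − 6(63.5) = 62.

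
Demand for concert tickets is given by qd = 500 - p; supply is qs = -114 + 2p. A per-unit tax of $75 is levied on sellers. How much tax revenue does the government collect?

Pre-tax equilibrium: p* = 614/3, q* = 886/3.
Tax on sellers shifts supply to qs = -114 + 2(p − 75) = -264 + 2p.
500 - p = -264 + 2p gives buyer price pb = 764/3; sellers receive ps = 764/3 − 75 = 539/3.
New quantity: q = 500 − 1(764/3) = 736/3.
Revenue = 75 × 736/3 = 18400.

Tax revenue = 18400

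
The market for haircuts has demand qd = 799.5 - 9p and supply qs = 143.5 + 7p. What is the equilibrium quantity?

q* = 430.5

Set qd = qs: 799.5 - 9p = 143.5 + 7p.
656 = 16p, so p* = 41.
q* = 799.5 − 9(41) = 430.5.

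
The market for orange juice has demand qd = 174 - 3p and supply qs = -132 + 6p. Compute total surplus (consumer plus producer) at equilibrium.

Equilibrium: 174 - 3p = -132 + 6p gives p* = 34, q* = 72.
Demand choke price: p = 58; supply starts at p = 22.
CS = ½(58 − 34)(72) = 864; PS = ½(34 − 22)(72) = 432.

Total surplus = 1296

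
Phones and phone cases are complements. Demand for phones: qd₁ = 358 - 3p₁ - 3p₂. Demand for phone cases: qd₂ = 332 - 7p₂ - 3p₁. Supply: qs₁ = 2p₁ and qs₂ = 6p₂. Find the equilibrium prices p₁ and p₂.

p₁ = 1829/28, p₂ = 293/28

Market 1: 358 - 3p₁ - 3p₂ = 2p₁ → 5p₁ + 3p₂ = 358.
Market 2: 13p₂ + 3p₁ = 332.
Eliminating p₂: 13×(1) − 3×(2) gives 56p₁ = 3658, so p₁ = 1829/28.
Back-substitute into (2): p₂ = (332 − 3×1829/28) / 13 = 293/28.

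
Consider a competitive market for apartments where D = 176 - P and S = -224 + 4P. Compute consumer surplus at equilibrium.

Consumer surplus = 4608

Equilibrium: 176 - P = -224 + 4P gives P* = 80, Q* = 96.
Demand choke price (D = 0): P = 176.
CS = ½(176 − 80)(96) = 4608.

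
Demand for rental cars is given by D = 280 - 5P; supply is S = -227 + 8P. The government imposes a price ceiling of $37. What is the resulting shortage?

Shortage = 26

Equilibrium price would be P* = 39, so the ceiling at 37 binds.
At P = 37: D = 280 − 5(37) = 95, S = -227 + 8(37) = 69.
Shortage = 95 − 69 = 26.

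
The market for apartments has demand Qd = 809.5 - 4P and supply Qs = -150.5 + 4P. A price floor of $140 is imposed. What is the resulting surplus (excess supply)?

Surplus = 160

Equilibrium price would be P* = 120, so the floor at 140 binds.
At P = 140: Qd = 249.5, Qs = 409.5.
Surplus = 409.5 − 249.5 = 160.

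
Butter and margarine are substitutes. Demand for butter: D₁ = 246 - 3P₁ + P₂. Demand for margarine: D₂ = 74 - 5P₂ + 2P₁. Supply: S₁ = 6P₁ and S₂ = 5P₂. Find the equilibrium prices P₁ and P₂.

P₁ = 1267/44, P₂ = 579/44

Market 1: 246 - 3P₁ + P₂ = 6P₁ → 9P₁ - P₂ = 246.
Market 2: 10P₂ - 2P₁ = 74.
Eliminating P₂: 10×(1) + 1×(2) gives 88P₁ = 2534, so P₁ = 1267/44.
Back-substitute into (2): P₂ = (74 + 2×1267/44) / 10 = 579/44.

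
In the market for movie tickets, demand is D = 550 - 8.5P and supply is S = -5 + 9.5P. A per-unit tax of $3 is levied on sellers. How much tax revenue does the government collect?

Pre-tax equilibrium: P* = 185/6, Q* = 3455/12.
Tax on sellers shifts supply to S = -5 + 9.5(P − 3) = -33.5 + 9.5P.
550 - 8.5P = -33.5 + 9.5P gives buyer price Pb = 389/12; sellers receive Ps = 389/12 − 3 = 353/12.
New quantity: Q = 550 − 8.5(389/12) = 6587/24.
Revenue = 3 × 6587/24 = 823.375.

Tax revenue = 823.375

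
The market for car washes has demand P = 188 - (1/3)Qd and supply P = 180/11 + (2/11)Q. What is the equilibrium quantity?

Set the two price expressions equal: 188 - (1/3)Q = 180/11 + (2/11)Q.
1888/11 = (17/33)Q, so Q* = 5664/17.
P* = 188 − (1/3)(5664/17) = 1308/17.

Q* = 5664/17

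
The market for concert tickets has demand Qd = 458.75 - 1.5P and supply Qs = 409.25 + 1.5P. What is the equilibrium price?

Set Qd = Qs: 458.75 - 1.5P = 409.25 + 1.5P.
49.5 = 3P, so P* = 16.5.
Q* = 458.75 − 1.5(16.5) = 434.

P* = 16.5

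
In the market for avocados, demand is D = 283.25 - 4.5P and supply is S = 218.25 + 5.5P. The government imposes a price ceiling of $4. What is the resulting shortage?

Equilibrium price would be P* = 6.5, so the ceiling at 4 binds.
At P = 4: D = 283.25 − 4.5(4) = 265.25, S = 218.25 + 5.5(4) = 240.25.
Shortage = 265.25 − 240.25 = 25.

Shortage = 25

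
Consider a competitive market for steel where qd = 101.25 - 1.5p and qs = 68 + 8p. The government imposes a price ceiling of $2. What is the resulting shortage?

Equilibrium price would be p* = 3.5, so the ceiling at 2 binds.
At p = 2: qd = 101.25 − 1.5(2) = 98.25, qs = 68 + 8(2) = 84.
Shortage = 98.25 − 84 = 14.25.

Shortage = 14.25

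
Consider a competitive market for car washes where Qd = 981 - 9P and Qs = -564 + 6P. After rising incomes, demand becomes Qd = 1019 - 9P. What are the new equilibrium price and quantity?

P' = 1583/15, Q' = 69.2

Original equilibrium: P* = 103, Q* = 54.
New equilibrium: 1019 - 9P = -564 + 6P, so 1583 = 15P and P' = 1583/15; Q' = 1019 − 9(1583/15) = 69.2.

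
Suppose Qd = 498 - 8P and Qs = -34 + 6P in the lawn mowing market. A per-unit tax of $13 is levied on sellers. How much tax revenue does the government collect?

Tax revenue = 13598/7

Pre-tax equilibrium: P* = 38, Q* = 194.
Tax on sellers shifts supply to Qs = -34 + 6(P − 13) = -112 + 6P.
498 - 8P = -112 + 6P gives buyer price Pb = 305/7; sellers receive Ps = 305/7 − 13 = 214/7.
New quantity: Q = 498 − 8(305/7) = 1046/7.
Revenue = 13 × 1046/7 = 13598/7.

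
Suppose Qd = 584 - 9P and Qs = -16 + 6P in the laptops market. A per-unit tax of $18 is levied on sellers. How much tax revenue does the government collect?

Pre-tax equilibrium: P* = 40, Q* = 224.
Tax on sellers shifts supply to Qs = -16 + 6(P − 18) = -124 + 6P.
584 - 9P = -124 + 6P gives buyer price Pb = 47.2; sellers receive Ps = 47.2 − 18 = 29.2.
New quantity: Q = 584 − 9(47.2) = 159.2.
Revenue = 18 × 159.2 = 2865.6.

Tax revenue = 2865.6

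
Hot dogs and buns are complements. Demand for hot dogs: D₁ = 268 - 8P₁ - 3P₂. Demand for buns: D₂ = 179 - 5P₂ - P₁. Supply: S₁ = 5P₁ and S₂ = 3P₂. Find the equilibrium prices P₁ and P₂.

Market 1: 268 - 8P₁ - 3P₂ = 5P₁ → 13P₁ + 3P₂ = 268.
Market 2: 8P₂ + P₁ = 179.
Eliminating P₂: 8×(1) − 3×(2) gives 101P₁ = 1607, so P₁ = 1607/101.
Back-substitute into (2): P₂ = (179 − 1×1607/101) / 8 = 2059/101.

P₁ = 1607/101, P₂ = 2059/101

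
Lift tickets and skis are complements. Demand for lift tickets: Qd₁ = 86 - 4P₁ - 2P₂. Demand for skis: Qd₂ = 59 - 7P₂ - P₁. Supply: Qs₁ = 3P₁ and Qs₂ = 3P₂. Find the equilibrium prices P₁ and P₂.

P₁ = 371/34, P₂ = 327/68

Market 1: 86 - 4P₁ - 2P₂ = 3P₁ → 7P₁ + 2P₂ = 86.
Market 2: 10P₂ + P₁ = 59.
Eliminating P₂: 10×(1) − 2×(2) gives 68P₁ = 742, so P₁ = 371/34.
Back-substitute into (2): P₂ = (59 − 1×371/34) / 10 = 327/68.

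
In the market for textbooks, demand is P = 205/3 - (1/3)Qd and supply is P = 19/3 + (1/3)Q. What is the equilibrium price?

P* = 112/3

Set the two price expressions equal: 205/3 - (1/3)Q = 19/3 + (1/3)Q.
62 = (2/3)Q, so Q* = 93.
P* = 205/3 − (1/3)(93) = 112/3.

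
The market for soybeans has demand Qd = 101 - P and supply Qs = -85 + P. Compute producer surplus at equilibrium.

Equilibrium: 101 - P = -85 + P gives P* = 93, Q* = 8.
Supply starts at P = 85 (where Qs = 0).
PS = ½(93 − 85)(8) = 32.

Producer surplus = 32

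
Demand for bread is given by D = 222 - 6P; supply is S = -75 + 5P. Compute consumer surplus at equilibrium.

Consumer surplus = 300

Equilibrium: 222 - 6P = -75 + 5P gives P* = 27, Q* = 60.
Demand choke price (D = 0): P = 37.
CS = ½(37 − 27)(60) = 300.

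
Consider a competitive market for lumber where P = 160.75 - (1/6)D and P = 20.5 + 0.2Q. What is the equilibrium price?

Set the two price expressions equal: 160.75 - (1/6)Q = 20.5 + 0.2Q.
140.25 = (11/30)Q, so Q* = 382.5.
P* = 160.75 − (1/6)(382.5) = 97.

P* = 97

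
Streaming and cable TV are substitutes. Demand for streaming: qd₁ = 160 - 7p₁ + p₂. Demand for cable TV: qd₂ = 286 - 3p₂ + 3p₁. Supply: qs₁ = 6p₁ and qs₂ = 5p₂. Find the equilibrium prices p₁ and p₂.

p₁ = 1566/101, p₂ = 4198/101

Market 1: 160 - 7p₁ + p₂ = 6p₁ → 13p₁ - p₂ = 160.
Market 2: 8p₂ - 3p₁ = 286.
Eliminating p₂: 8×(1) + 1×(2) gives 101p₁ = 1566, so p₁ = 1566/101.
Back-substitute into (2): p₂ = (286 + 3×1566/101) / 8 = 4198/101.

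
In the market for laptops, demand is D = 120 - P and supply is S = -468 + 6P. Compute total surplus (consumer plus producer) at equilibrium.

Total surplus = 756

Equilibrium: 120 - P = -468 + 6P gives P* = 84, Q* = 36.
Demand choke price: P = 120; supply starts at P = 78.
CS = ½(120 − 84)(36) = 648; PS = ½(84 − 78)(36) = 108.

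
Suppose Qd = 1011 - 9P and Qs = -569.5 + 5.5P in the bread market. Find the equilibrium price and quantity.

Set Qd = Qs: 1011 - 9P = -569.5 + 5.5P.
1580.5 = 14.5P, so P* = 109.
Q* = 1011 − 9(109) = 30.

P* = 109, Q* = 30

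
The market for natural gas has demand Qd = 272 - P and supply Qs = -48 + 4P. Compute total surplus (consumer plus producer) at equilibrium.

Total surplus = 27040

Equilibrium: 272 - P = -48 + 4P gives P* = 64, Q* = 208.
Demand choke price: P = 272; supply starts at P = 12.
CS = ½(272 − 64)(208) = 21632; PS = ½(64 − 12)(208) = 5408.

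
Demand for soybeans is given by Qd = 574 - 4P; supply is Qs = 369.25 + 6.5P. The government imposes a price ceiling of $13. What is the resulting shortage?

Shortage = 68.25

Equilibrium price would be P* = 19.5, so the ceiling at 13 binds.
At P = 13: Qd = 574 − 4(13) = 522, Qs = 369.25 + 6.5(13) = 453.75.
Shortage = 522 − 453.75 = 68.25.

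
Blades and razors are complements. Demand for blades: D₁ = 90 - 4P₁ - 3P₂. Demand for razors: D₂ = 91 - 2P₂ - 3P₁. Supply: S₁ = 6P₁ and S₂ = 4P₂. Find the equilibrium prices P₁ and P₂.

P₁ = 89/17, P₂ = 640/51

Market 1: 90 - 4P₁ - 3P₂ = 6P₁ → 10P₁ + 3P₂ = 90.
Market 2: 6P₂ + 3P₁ = 91.
Eliminating P₂: 6×(1) − 3×(2) gives 51P₁ = 267, so P₁ = 89/17.
Back-substitute into (2): P₂ = (91 − 3×89/17) / 6 = 640/51.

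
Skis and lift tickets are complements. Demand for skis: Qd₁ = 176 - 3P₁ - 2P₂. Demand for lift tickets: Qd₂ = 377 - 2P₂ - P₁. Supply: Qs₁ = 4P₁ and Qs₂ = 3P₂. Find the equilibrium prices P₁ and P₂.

P₁ = 42/11, P₂ = 821/11

Market 1: 176 - 3P₁ - 2P₂ = 4P₁ → 7P₁ + 2P₂ = 176.
Market 2: 5P₂ + P₁ = 377.
Eliminating P₂: 5×(1) − 2×(2) gives 33P₁ = 126, so P₁ = 42/11.
Back-substitute into (2): P₂ = (377 − 1×42/11) / 5 = 821/11.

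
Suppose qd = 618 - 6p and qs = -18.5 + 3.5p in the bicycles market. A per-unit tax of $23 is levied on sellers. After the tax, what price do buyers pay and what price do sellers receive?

Buyers pay 1434/19, sellers receive 997/19

Pre-tax equilibrium: p* = 67, q* = 216.
Tax on sellers shifts supply to qs = -18.5 + 3.5(p − 23) = -99 + 3.5p.
618 - 6p = -99 + 3.5p gives buyer price pb = 1434/19; sellers receive ps = 1434/19 − 23 = 997/19.
New quantity: q = 618 − 6(1434/19) = 3138/19.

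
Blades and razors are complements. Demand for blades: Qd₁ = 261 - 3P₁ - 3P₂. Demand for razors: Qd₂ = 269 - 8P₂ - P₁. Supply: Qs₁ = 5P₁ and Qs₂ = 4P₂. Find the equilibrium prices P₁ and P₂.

P₁ = 25, P₂ = 61/3

Market 1: 261 - 3P₁ - 3P₂ = 5P₁ → 8P₁ + 3P₂ = 261.
Market 2: 12P₂ + P₁ = 269.
Eliminating P₂: 12×(1) − 3×(2) gives 93P₁ = 2325, so P₁ = 25.
Back-substitute into (2): P₂ = (269 − 1×25) / 12 = 61/3.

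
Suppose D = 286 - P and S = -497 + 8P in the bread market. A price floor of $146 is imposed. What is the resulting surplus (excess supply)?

Surplus = 531

Equilibrium price would be P* = 87, so the floor at 146 binds.
At P = 146: D = 140, S = 671.
Surplus = 671 − 140 = 531.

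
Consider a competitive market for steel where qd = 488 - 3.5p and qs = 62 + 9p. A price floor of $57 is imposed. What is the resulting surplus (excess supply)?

Equilibrium price would be p* = 34.08, so the floor at 57 binds.
At p = 57: qd = 288.5, qs = 575.
Surplus = 575 − 288.5 = 286.5.

Surplus = 286.5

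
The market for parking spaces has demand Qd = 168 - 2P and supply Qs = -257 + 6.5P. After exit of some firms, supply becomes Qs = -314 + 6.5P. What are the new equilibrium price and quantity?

P' = 964/17, Q' = 928/17

Original equilibrium: P* = 50, Q* = 68.
New equilibrium: 168 - 2P = -314 + 6.5P, so 482 = 8.5P and P' = 964/17; Q' = 168 − 2(964/17) = 928/17.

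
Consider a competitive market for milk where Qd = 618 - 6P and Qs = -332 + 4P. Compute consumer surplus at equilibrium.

Consumer surplus = 192

Equilibrium: 618 - 6P = -332 + 4P gives P* = 95, Q* = 48.
Demand choke price (Qd = 0): P = 103.
CS = ½(103 − 95)(48) = 192.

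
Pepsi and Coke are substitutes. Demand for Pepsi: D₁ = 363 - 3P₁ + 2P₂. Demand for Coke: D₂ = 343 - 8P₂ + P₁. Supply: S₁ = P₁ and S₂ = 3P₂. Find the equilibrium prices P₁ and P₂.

Market 1: 363 - 3P₁ + 2P₂ = P₁ → 4P₁ - 2P₂ = 363.
Market 2: 11P₂ - P₁ = 343.
Eliminating P₂: 11×(1) + 2×(2) gives 42P₁ = 4679, so P₁ = 4679/42.
Back-substitute into (2): P₂ = (343 + 1×4679/42) / 11 = 1735/42.

P₁ = 4679/42, P₂ = 1735/42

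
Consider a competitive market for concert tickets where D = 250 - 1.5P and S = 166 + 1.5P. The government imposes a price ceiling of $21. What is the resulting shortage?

Equilibrium price would be P* = 28, so the ceiling at 21 binds.
At P = 21: D = 250 − 1.5(21) = 218.5, S = 166 + 1.5(21) = 197.5.
Shortage = 218.5 − 197.5 = 21.

Shortage = 21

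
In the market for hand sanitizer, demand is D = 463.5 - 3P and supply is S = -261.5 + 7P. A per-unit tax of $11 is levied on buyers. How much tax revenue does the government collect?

Pre-tax equilibrium: P* = 72.5, Q* = 246.
Tax on buyers shifts demand to D = 463.5 − 3(P + 11) = 430.5 - 3P.
430.5 - 3P = -261.5 + 7P gives seller price Ps = 69.2; buyers pay Pb = 69.2 + 11 = 80.2.
New quantity: Q = 463.5 − 3(80.2) = 222.9.
Revenue = 11 × 222.9 = 2451.9.

Tax revenue = 2451.9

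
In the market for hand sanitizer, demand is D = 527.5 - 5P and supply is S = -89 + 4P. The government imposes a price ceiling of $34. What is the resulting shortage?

Equilibrium price would be P* = 68.5, so the ceiling at 34 binds.
At P = 34: D = 527.5 − 5(34) = 357.5, S = -89 + 4(34) = 47.
Shortage = 357.5 − 47 = 310.5.

Shortage = 310.5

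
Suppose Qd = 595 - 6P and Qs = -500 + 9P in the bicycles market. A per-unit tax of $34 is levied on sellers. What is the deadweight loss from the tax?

Deadweight loss = 2080.8

Pre-tax equilibrium: P* = 73, Q* = 157.
Tax on sellers shifts supply to Qs = -500 + 9(P − 34) = -806 + 9P.
595 - 6P = -806 + 9P gives buyer price Pb = 93.4; sellers receive Ps = 93.4 − 34 = 59.4.
New quantity: Q = 595 − 6(93.4) = 34.6.
DWL = ½ × 34 × (157 − 34.6) = 2080.8.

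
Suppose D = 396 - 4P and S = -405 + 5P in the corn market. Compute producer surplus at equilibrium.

Equilibrium: 396 - 4P = -405 + 5P gives P* = 89, Q* = 40.
Supply starts at P = 81 (where S = 0).
PS = ½(89 − 81)(40) = 160.

Producer surplus = 160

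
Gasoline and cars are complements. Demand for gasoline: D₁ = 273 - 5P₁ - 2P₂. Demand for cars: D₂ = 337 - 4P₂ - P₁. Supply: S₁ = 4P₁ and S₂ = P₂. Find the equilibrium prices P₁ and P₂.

P₁ = 691/43, P₂ = 2760/43

Market 1: 273 - 5P₁ - 2P₂ = 4P₁ → 9P₁ + 2P₂ = 273.
Market 2: 5P₂ + P₁ = 337.
Eliminating P₂: 5×(1) − 2×(2) gives 43P₁ = 691, so P₁ = 691/43.
Back-substitute into (2): P₂ = (337 − 1×691/43) / 5 = 2760/43.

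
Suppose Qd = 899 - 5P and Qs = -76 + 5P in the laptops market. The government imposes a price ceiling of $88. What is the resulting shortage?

Shortage = 95

Equilibrium price would be P* = 97.5, so the ceiling at 88 binds.
At P = 88: Qd = 899 − 5(88) = 459, Qs = -76 + 5(88) = 364.
Shortage = 459 − 364 = 95.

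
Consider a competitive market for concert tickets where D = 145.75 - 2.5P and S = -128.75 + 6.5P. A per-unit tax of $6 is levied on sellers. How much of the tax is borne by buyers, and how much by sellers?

Pre-tax equilibrium: P* = 30.5, Q* = 69.5.
Tax on sellers shifts supply to S = -128.75 + 6.5(P − 6) = -167.75 + 6.5P.
145.75 - 2.5P = -167.75 + 6.5P gives buyer price Pb = 209/6; sellers receive Ps = 209/6 − 6 = 173/6.
New quantity: Q = 145.75 − 2.5(209/6) = 176/3.
Buyer burden = 209/6 − 30.5 = 13/3; seller burden = 30.5 − 173/6 = 5/3.

Buyers bear 13/3, sellers bear 5/3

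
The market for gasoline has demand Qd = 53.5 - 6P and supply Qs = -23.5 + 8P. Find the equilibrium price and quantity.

Set Qd = Qs: 53.5 - 6P = -23.5 + 8P.
77 = 14P, so P* = 5.5.
Q* = 53.5 − 6(5.5) = 20.5.

P* = 5.5, Q* = 20.5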